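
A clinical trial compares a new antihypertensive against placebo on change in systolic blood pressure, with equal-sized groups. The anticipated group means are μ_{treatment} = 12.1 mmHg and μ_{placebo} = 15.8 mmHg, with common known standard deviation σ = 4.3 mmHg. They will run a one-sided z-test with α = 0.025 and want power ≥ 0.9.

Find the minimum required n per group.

n = 29 per group

Standardized effect: d = |μ_{treatment} − μ_{placebo}| / σ = |12.1 − 15.8| / 4.3 = 0.8605
Set Φ(δ − 1.960) = 0.9; then δ − 1.960 = Φ⁻¹(0.9) = 1.282, giving δ = 3.242.
δ = d·√(n/2) ⇒ n = 2(δ/d)² = 2 × (3.242 / 0.8605)² = 28.38.
Round up to the next whole unit.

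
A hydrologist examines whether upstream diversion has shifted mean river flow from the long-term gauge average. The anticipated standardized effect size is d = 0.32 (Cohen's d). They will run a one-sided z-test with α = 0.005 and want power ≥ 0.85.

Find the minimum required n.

Set Φ(δ − 2.576) = 0.85; then δ − 2.576 = Φ⁻¹(0.85) = 1.036, giving δ = 3.612.
δ = d·√n ⇒ n = (δ/d)² = (3.612 / 0.32)² = 127.43.
Round up to the next whole unit.

n = 128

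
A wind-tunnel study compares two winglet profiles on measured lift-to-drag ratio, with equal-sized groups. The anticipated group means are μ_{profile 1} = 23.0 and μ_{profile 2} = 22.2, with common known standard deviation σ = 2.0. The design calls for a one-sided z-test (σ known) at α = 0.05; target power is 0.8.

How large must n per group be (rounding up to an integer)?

Standardized effect: d = |μ_{profile 1} − μ_{profile 2}| / σ = |23.0 − 22.2| / 2.0 = 0.4000
Set Φ(δ − 1.645) = 0.8; then δ − 1.645 = Φ⁻¹(0.8) = 0.842, giving δ = 2.486.
δ = d·√(n/2) ⇒ n = 2(δ/d)² = 2 × (2.486 / 0.4000)² = 77.28.
Round up to the next whole unit.

n = 78 per group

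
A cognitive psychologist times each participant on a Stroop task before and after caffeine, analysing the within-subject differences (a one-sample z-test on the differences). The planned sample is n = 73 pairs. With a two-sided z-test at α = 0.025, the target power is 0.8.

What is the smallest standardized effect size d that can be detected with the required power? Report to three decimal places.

d ≈ 0.361

Need Φ(δ − 2.241) = 0.8, so δ = 2.241 + 0.842 = 3.083.
(The second rejection-region term Φ(−δ − z_{α/2}) is negligible and dropped.)
δ = d·√n ⇒ d = δ/√n = 3.083/√73 = 0.3608.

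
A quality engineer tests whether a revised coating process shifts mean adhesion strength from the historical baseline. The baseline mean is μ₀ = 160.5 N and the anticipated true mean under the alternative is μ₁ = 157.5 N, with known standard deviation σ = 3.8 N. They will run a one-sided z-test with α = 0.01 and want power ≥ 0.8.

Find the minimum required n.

Standardized effect: d = |μ₁ − μ₀| / σ = |157.5 − 160.5| / 3.8 = 0.7895
For power 0.8 need Φ(δ − z_{0.01}) = 0.8, so δ = z_{0.01} + z_{0.20} = 2.326 + 0.842 = 3.168.
δ = d·√n ⇒ n = (δ/d)² = (3.168 / 0.7895)² = 16.10.
Round up to the next whole unit.

n = 17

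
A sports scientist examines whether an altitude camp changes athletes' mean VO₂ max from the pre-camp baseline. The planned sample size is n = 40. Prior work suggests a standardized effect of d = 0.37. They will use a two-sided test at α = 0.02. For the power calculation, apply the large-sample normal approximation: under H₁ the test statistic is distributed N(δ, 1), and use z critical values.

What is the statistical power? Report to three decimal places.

Noncentrality parameter: λ = d·√n = 0.37 × √40 = 2.3401
Two-sided α = 0.02 → critical value z_{0.01} = 2.326.
Power = Φ(λ − 2.326) + Φ(−λ − 2.326) = Φ(0.014) + Φ(-4.666) = 0.5055 + 0.0000 = 0.5055.

Power ≈ 0.505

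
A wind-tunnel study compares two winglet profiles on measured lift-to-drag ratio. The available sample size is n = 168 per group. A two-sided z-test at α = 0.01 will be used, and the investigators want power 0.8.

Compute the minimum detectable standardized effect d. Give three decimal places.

Required noncentrality: δ = z_{0.005} + z_{0.20} = 2.576 + 0.842 = 3.417.
(Lower-tail contribution to power is negligible for δ > 0.)
δ = d·√(n/2) ⇒ d = δ/√(n/2) = 3.417/√(168/2) = 0.3729.

d ≈ 0.373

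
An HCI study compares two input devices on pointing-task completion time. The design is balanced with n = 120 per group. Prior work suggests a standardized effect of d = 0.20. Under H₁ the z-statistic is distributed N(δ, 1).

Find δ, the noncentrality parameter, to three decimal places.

δ ≈ 1.549

The noncentrality parameter scales effect size by the design's sample-size factor: δ = d·√(n/2) = 0.20 × √(120/2) = 1.5492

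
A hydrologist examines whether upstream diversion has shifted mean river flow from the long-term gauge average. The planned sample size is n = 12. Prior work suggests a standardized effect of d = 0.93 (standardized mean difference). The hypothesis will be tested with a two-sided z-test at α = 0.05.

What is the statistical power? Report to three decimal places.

Noncentrality parameter: δ = d·√n = 0.93 × √12 = 3.2216
Critical value for a two-sided test at α = 0.05: z_{α/2} = 1.960.
Power = Φ(δ − 1.960) + Φ(−δ − 1.960) = Φ(1.262) + Φ(-5.182) = 0.8965 + 0.0000 = 0.8965.

Power ≈ 0.896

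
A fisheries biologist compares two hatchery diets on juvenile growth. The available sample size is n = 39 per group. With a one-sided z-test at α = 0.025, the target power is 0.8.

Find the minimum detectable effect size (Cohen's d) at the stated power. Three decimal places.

d ≈ 0.634

Required noncentrality: δ = z_{0.025} + z_{0.20} = 1.960 + 0.842 = 2.802.
δ = d·√(n/2) ⇒ d = δ/√(n/2) = 2.802/√(39/2) = 0.6344.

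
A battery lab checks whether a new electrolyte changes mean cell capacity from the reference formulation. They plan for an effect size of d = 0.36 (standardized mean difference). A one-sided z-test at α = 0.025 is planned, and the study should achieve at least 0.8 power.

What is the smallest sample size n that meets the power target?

Set Φ(δ − 1.960) = 0.8; then δ − 1.960 = Φ⁻¹(0.8) = 0.842, giving δ = 2.802.
δ = d·√n ⇒ n = (δ/d)² = (2.802 / 0.36)² = 60.56.
Round up to the next whole unit.

n = 61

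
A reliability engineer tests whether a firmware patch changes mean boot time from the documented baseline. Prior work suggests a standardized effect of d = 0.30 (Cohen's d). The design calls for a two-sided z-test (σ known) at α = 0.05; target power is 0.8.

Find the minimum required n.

n = 88

Set Φ(δ − 1.960) = 0.8; then δ − 1.960 = Φ⁻¹(0.8) = 0.842, giving δ = 2.802.
(For δ > 0 the lower-tail rejection region contributes negligibly to power, so the one-term inversion is standard.)
δ = d·√n ⇒ n = (δ/d)² = (2.802 / 0.30)² = 87.21.
Rounding up, n = 88.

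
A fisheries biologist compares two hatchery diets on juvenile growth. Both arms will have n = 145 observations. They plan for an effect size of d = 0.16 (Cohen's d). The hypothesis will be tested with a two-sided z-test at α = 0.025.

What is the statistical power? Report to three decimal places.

Noncentrality parameter: δ = d·√(n/2) = 0.16 × √(145/2) = 1.3624
Critical value for a two-sided test at α = 0.025: z_{α/2} = 2.241.
Power = Φ(δ − 2.241) + Φ(−δ − 2.241) = Φ(-0.879) + Φ(-3.604) = 0.1897 + 0.0002 = 0.1898.

Power ≈ 0.190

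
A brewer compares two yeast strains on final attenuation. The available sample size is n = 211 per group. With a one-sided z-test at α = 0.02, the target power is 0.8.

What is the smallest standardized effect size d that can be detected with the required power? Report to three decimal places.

d ≈ 0.282

Required noncentrality: δ = z_{0.02} + z_{0.20} = 2.054 + 0.842 = 2.895.
δ = d·√(n/2) ⇒ d = δ/√(n/2) = 2.895/√(211/2) = 0.2819.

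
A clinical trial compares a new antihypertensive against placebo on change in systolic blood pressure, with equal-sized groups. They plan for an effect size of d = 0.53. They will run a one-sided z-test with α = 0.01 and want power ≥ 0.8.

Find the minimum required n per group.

n = 72 per group

For power 0.8 need Φ(δ − z_{0.01}) = 0.8, so δ = z_{0.01} + z_{0.20} = 2.326 + 0.842 = 3.168.
δ = d·√(n/2) ⇒ n = 2(δ/d)² = 2 × (3.168 / 0.53)² = 71.46.
Round up to the next whole unit.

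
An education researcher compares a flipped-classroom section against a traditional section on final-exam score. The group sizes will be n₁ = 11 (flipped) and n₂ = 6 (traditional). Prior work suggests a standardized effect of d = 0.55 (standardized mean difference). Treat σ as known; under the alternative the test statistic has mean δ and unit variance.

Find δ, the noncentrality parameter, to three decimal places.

δ ≈ 1.084

δ = d / √(1/n₁ + 1/n₂) = 0.55 / √(1/11 + 1/6) = 1.0837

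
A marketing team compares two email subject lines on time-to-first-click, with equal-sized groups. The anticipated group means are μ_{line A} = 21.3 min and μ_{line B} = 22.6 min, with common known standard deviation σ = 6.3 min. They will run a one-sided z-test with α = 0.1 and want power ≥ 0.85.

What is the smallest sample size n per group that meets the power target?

Standardized effect: d = |μ_{line A} − μ_{line B}| / σ = |21.3 − 22.6| / 6.3 = 0.2063
For power 0.85 need Φ(δ − z_{0.1}) = 0.85, so δ = z_{0.1} + z_{0.15} = 1.282 + 1.036 = 2.318.
δ = d·√(n/2) ⇒ n = 2(δ/d)² = 2 × (2.318 / 0.2063)² = 252.37.
Rounding up, n = 253 per group.

n = 253 per group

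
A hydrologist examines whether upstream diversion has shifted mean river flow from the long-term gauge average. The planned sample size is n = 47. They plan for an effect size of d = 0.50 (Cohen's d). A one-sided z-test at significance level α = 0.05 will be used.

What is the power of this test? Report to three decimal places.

Noncentrality parameter: λ = d·√n = 0.50 × √47 = 3.4278
One-sided α = 0.05 → critical value z_{0.05} = 1.645.
Power = P(Z > 1.645 − λ) = Φ(1.783) = 0.9627.

Power ≈ 0.963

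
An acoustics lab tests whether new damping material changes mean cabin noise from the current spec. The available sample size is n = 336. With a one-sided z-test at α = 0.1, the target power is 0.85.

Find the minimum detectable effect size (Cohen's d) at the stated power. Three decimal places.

Required noncentrality: δ = z_{0.1} + z_{0.15} = 1.282 + 1.036 = 2.318.
δ = d·√n ⇒ d = δ/√n = 2.318/√336 = 0.1265.

d ≈ 0.126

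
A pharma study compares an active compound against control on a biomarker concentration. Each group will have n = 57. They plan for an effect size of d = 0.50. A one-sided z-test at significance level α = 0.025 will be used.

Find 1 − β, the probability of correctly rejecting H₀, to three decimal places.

Power ≈ 0.761

Noncentrality parameter: δ = d·√(n/2) = 0.50 × √(57/2) = 2.6693
One-sided α = 0.025 → critical value z_{0.025} = 1.960.
Power = Φ(δ − 1.960) = Φ(0.709) = 0.7609.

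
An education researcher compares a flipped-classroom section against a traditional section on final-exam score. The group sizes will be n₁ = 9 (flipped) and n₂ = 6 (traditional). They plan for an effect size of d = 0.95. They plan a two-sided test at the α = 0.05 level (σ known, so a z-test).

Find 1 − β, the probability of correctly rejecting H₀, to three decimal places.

Noncentrality parameter: δ = d / √(1/n₁ + 1/n₂) = 0.95 / √(1/9 + 1/6) = 1.8025
Two-sided α = 0.05 → critical value z_{0.025} = 1.960.
Power = Φ(δ − 1.960) + Φ(−δ − 1.960) = Φ(-0.157) + Φ(-3.762) = 0.4374 + 0.0001 = 0.4375.

Power ≈ 0.438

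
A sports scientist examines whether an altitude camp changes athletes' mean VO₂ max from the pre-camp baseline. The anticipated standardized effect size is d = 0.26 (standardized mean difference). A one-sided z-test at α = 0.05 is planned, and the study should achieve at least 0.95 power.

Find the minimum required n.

n = 161

For power 0.95 need Φ(δ − z_{0.05}) = 0.95, so δ = z_{0.05} + z_{0.05} = 1.645 + 1.645 = 3.290.
δ = d·√n ⇒ n = (δ/d)² = (3.290 / 0.26)² = 160.09.
Round up to the next whole unit.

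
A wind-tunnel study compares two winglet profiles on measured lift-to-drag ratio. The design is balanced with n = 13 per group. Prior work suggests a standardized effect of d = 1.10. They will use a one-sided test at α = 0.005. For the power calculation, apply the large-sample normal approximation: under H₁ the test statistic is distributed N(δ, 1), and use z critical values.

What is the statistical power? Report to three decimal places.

Power ≈ 0.590

Noncentrality parameter: δ = d·√(n/2) = 1.10 × √(13/2) = 2.8045
One-sided α = 0.005 → critical value z_{0.005} = 2.576.
Power = Φ(δ − 2.576) = Φ(0.229) = 0.5904.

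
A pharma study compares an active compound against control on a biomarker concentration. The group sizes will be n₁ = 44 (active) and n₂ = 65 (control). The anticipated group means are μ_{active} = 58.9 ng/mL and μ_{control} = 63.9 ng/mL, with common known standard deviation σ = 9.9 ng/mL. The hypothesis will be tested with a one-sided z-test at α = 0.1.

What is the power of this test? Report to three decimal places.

Power ≈ 0.904

Standardized effect: d = |μ_{active} − μ_{control}| / σ = |58.9 − 63.9| / 9.9 = 0.5051
Noncentrality parameter: δ = d / √(1/n₁ + 1/n₂) = 0.5051 / √(1/44 + 1/65) = 2.5870
One-sided α = 0.1 → critical value z_{0.1} = 1.282.
Power = P(Z > 1.282 − δ) = Φ(1.305) = 0.9041.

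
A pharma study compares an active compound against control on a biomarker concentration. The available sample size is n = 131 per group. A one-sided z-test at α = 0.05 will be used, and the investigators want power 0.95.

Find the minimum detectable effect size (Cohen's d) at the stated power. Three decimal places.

d ≈ 0.406

Required noncentrality: δ = z_{0.05} + z_{0.05} = 1.645 + 1.645 = 3.290.
δ = d·√(n/2) ⇒ d = δ/√(n/2) = 3.290/√(131/2) = 0.4065.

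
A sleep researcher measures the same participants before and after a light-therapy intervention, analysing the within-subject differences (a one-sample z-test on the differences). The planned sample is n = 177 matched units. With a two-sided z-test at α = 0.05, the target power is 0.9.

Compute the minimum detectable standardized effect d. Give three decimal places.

d ≈ 0.244

Need Φ(δ − 1.960) = 0.9, so δ = 1.960 + 1.282 = 3.242.
(Lower-tail contribution to power is negligible for δ > 0.)
δ = d·√n ⇒ d = δ/√n = 3.242/√177 = 0.2436.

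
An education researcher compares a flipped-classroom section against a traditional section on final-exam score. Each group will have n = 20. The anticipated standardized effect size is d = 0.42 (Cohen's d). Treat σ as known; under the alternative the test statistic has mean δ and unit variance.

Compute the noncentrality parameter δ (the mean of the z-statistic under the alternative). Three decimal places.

δ ≈ 1.328

δ = d·√(n/2) = 0.42 × √(20/2) = 1.3282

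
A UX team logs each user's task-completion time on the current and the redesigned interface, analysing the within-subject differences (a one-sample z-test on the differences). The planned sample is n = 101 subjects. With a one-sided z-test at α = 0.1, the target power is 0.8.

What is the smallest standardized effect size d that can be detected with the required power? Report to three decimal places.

Required noncentrality: δ = z_{0.1} + z_{0.20} = 1.282 + 0.842 = 2.123.
δ = d·√n ⇒ d = δ/√n = 2.123/√101 = 0.2113.

d ≈ 0.211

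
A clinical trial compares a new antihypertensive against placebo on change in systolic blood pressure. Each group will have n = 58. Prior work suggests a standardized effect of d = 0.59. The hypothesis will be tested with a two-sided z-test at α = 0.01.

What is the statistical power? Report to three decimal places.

Power ≈ 0.726

Noncentrality parameter: δ = d·√(n/2) = 0.59 × √(58/2) = 3.1772
Critical value for a two-sided test at α = 0.01: z_{α/2} = 2.576.
Power = Φ(δ − 2.576) + Φ(−δ − 2.576) = Φ(0.601) + Φ(-5.753) = 0.7262 + 0.0000 = 0.7262.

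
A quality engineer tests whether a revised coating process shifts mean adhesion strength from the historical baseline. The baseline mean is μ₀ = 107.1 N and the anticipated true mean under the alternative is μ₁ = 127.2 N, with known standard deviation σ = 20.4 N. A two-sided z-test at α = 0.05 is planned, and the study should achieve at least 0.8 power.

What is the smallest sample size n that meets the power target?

Standardized effect: d = |μ₁ − μ₀| / σ = |127.2 − 107.1| / 20.4 = 0.9853
Set Φ(δ − 1.960) = 0.8; then δ − 1.960 = Φ⁻¹(0.8) = 0.842, giving δ = 2.802.
(The Φ(−δ − z_{α/2}) term is vanishingly small for δ > 0 and is dropped in the standard sample-size formula.)
δ = d·√n ⇒ n = (δ/d)² = (2.802 / 0.9853)² = 8.08.
Round up to the next whole unit.

n = 9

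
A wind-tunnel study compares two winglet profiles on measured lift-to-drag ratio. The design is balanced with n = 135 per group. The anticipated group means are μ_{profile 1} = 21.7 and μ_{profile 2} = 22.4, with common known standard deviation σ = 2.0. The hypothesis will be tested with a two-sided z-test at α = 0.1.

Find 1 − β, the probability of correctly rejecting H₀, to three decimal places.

Power ≈ 0.891

Standardized effect: d = |μ_{profile 1} − μ_{profile 2}| / σ = |21.7 − 22.4| / 2.0 = 0.3500
Noncentrality parameter: δ = d·√(n/2) = 0.3500 × √(135/2) = 2.8755
Critical value for a two-sided test at α = 0.1: z_{α/2} = 1.645.
Power = Φ(δ − 1.645) + Φ(−δ − 1.645) = Φ(1.231) + Φ(-4.520) = 0.8908 + 0.0000 = 0.8908.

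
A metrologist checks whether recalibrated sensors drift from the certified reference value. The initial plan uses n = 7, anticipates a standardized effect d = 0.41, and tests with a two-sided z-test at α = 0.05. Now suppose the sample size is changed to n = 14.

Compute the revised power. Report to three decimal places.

With n = 14: δ = d·√n = 0.41 × √14 = 1.5341. Critical value z_{0.025} = 1.960.
Revised power = Φ(δ − 1.960) + Φ(−δ − 1.960) = Φ(-0.426) + Φ(-3.494) = 0.3351 + 0.0002 = 0.3353.

Power ≈ 0.335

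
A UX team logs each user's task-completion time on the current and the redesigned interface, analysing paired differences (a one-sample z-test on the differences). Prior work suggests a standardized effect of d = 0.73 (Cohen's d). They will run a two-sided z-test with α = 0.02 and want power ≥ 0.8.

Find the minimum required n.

Set Φ(δ − 2.326) = 0.8; then δ − 2.326 = Φ⁻¹(0.8) = 0.842, giving δ = 3.168.
(Ignoring the negligible lower-tail rejection probability gives the usual closed-form inversion.)
δ = d·√n ⇒ n = (δ/d)² = (3.168 / 0.73)² = 18.83.
Rounding up, n = 19.

n = 19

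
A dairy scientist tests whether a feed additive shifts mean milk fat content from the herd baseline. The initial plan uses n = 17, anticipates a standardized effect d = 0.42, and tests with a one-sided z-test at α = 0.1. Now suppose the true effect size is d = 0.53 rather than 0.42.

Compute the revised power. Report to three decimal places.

With d = 0.53: δ = d·√n = 0.53 × √17 = 2.1852. Critical value z_{0.1} = 1.282.
Revised power = Φ(δ − 1.282) = Φ(0.904) = 0.8169.

Power ≈ 0.817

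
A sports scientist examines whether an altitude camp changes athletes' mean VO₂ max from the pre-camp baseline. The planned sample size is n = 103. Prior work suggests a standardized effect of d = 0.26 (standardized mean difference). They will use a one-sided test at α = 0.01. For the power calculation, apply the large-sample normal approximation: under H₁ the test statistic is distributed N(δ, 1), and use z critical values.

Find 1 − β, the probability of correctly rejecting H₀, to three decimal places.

Noncentrality parameter: δ = d·√n = 0.26 × √103 = 2.6387
Critical value for a one-sided test at α = 0.01: z_α = 2.326.
Power = P(Z > 2.326 − δ) = Φ(0.312) = 0.6226.

Power ≈ 0.623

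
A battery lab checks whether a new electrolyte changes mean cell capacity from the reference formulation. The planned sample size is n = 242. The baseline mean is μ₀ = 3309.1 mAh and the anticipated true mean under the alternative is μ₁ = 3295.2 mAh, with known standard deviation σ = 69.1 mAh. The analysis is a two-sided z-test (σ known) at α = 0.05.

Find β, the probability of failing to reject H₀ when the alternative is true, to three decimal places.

β ≈ 0.121

Standardized effect: d = |μ₁ − μ₀| / σ = |3295.2 − 3309.1| / 69.1 = 0.2012
Noncentrality parameter: δ = d·√n = 0.2012 × √242 = 3.1293
Two-sided α = 0.05 → critical value z_{0.025} = 1.960.
Power = Φ(δ − 1.960) + Φ(−δ − 1.960) = Φ(1.169) + Φ(-5.089) = 0.8789 + 0.0000 = 0.8789.
Type II error: β = 1 − power = 1 − 0.8789 = 0.1211.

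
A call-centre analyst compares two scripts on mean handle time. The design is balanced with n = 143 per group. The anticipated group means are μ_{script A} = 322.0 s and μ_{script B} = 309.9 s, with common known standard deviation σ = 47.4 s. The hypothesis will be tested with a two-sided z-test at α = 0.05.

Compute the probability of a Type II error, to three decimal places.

Standardized effect: d = |μ_{script A} − μ_{script B}| / σ = |322.0 − 309.9| / 47.4 = 0.2553
Noncentrality parameter: δ = d·√(n/2) = 0.2553 × √(143/2) = 2.1585
Critical value for a two-sided test at α = 0.05: z_{α/2} = 1.960.
Power = Φ(δ − 1.960) + Φ(−δ − 1.960) = Φ(0.199) + Φ(-4.119) = 0.5787 + 0.0000 = 0.5787.
Type II error: β = 1 − power = 1 − 0.5787 = 0.4213.

β ≈ 0.421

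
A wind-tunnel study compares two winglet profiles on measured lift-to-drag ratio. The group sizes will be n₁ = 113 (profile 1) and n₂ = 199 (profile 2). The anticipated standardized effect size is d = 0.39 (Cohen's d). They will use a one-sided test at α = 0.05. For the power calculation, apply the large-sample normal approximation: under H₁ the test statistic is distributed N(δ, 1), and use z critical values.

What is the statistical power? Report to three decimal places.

Noncentrality parameter: δ = d / √(1/n₁ + 1/n₂) = 0.39 / √(1/113 + 1/199) = 3.3110
Critical value for a one-sided test at α = 0.05: z_α = 1.645.
Power = P(Z > 1.645 − δ) = Φ(1.666) = 0.9522.

Power ≈ 0.952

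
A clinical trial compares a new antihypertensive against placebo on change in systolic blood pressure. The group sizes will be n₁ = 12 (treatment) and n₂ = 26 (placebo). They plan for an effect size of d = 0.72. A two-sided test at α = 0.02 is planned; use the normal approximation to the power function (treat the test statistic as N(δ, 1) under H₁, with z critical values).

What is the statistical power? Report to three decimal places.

Power ≈ 0.396

Noncentrality parameter: δ = d / √(1/n₁ + 1/n₂) = 0.72 / √(1/12 + 1/26) = 2.0631
Critical value for a two-sided test at α = 0.02: z_{α/2} = 2.326.
Power = Φ(δ − 2.326) + Φ(−δ − 2.326) = Φ(-0.263) + Φ(-4.389) = 0.3962 + 0.0000 = 0.3962.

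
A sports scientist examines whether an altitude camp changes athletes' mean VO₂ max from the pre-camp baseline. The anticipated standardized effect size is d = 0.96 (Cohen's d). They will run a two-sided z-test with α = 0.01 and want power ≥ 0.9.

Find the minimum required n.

For power 0.9 need Φ(δ − z_{0.005}) = 0.9, so δ = z_{0.005} + z_{0.10} = 2.576 + 1.282 = 3.857.
(The Φ(−δ − z_{α/2}) term is vanishingly small for δ > 0 and is dropped in the standard sample-size formula.)
δ = d·√n ⇒ n = (δ/d)² = (3.857 / 0.96)² = 16.15.
Rounding up, n = 17.

n = 17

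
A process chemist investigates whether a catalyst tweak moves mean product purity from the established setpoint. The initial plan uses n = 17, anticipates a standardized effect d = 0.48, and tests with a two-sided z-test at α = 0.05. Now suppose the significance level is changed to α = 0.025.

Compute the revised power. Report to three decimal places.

δ = d·√n = 0.48 × √17 = 1.9791 (unchanged). New critical value: z_{0.0125} = 2.241.
Revised power = Φ(δ − 2.241) + Φ(−δ − 2.241) = Φ(-0.262) + Φ(-4.220) = 0.3965 + 0.0000 = 0.3966.

Power ≈ 0.397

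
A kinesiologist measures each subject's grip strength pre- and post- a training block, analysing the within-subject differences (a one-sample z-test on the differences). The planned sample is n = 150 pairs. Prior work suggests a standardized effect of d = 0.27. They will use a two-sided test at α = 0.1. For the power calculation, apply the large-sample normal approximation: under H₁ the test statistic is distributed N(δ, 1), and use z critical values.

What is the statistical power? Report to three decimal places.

Noncentrality parameter: δ = d·√n = 0.27 × √150 = 3.3068
Two-sided α = 0.1 → critical value z_{0.05} = 1.645.
Power = Φ(δ − 1.645) + Φ(−δ − 1.645) = Φ(1.662) + Φ(-4.952) = 0.9517 + 0.0000 = 0.9517.

Power ≈ 0.952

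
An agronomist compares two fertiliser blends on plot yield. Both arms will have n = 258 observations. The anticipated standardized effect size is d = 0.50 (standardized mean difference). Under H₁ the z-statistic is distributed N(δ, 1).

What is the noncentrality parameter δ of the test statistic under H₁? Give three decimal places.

δ = d·√(n/2) = 0.50 × √(258/2) = 5.6789

δ ≈ 5.679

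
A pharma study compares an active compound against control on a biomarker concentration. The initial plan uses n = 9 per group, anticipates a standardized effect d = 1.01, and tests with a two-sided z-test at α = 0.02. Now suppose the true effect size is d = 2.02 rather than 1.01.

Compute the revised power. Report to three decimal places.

With d = 2.02: δ = d·√(n/2) = 2.02 × √(9/2) = 4.2851. Critical value z_{0.01} = 2.326.
Revised power = Φ(δ − 2.326) + Φ(−δ − 2.326) = Φ(1.959) + Φ(-6.611) = 0.9749 + 0.0000 = 0.9749.

Power ≈ 0.975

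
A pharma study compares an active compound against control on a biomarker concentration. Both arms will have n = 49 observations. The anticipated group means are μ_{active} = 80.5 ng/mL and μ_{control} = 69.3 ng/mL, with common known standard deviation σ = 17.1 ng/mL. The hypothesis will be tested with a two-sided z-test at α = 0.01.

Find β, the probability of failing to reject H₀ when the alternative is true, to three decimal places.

Standardized effect: d = |μ_{active} − μ_{control}| / σ = |80.5 − 69.3| / 17.1 = 0.6550
Noncentrality parameter: δ = d·√(n/2) = 0.6550 × √(49/2) = 3.2419
Two-sided α = 0.01 → critical value z_{0.005} = 2.576.
Power = Φ(δ − 2.576) + Φ(−δ − 2.576) = Φ(0.666) + Φ(-5.818) = 0.7473 + 0.0000 = 0.7473.
Type II error: β = 1 − power = 1 − 0.7473 = 0.2527.

β ≈ 0.253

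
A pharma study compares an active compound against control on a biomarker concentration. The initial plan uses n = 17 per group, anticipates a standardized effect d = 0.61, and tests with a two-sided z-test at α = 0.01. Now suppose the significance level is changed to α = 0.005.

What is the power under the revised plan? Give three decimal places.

δ = d·√(n/2) = 0.61 × √(17/2) = 1.7784 (unchanged). New critical value: z_{0.0025} = 2.807.
Revised power = Φ(δ − 2.807) + Φ(−δ − 2.807) = Φ(-1.029) + Φ(-4.585) = 0.1518 + 0.0000 = 0.1518.

Power ≈ 0.152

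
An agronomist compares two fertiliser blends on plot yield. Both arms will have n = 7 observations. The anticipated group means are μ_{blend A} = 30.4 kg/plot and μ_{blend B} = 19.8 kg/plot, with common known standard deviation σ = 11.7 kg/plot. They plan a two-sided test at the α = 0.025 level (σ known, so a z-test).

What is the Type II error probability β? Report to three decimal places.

Standardized effect: d = |μ_{blend A} − μ_{blend B}| / σ = |30.4 − 19.8| / 11.7 = 0.9060
Noncentrality parameter: δ = d·√(n/2) = 0.9060 × √(7/2) = 1.6949
Critical value for a two-sided test at α = 0.025: z_{α/2} = 2.241.
Power = Φ(δ − 2.241) + Φ(−δ − 2.241) = Φ(-0.546) + Φ(-3.936) = 0.2924 + 0.0000 = 0.2924.
Type II error: β = 1 − power = 1 − 0.2924 = 0.7076.

β ≈ 0.708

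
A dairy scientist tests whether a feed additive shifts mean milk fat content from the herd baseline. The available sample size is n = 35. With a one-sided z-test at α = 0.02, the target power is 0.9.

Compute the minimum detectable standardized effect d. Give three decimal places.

d ≈ 0.564

Required noncentrality: δ = z_{0.02} + z_{0.10} = 2.054 + 1.282 = 3.335.
δ = d·√n ⇒ d = δ/√n = 3.335/√35 = 0.5638.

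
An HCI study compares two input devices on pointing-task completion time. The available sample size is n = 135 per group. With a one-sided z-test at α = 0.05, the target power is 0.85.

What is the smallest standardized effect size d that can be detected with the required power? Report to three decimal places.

d ≈ 0.326

Need Φ(δ − 1.645) = 0.85, so δ = 1.645 + 1.036 = 2.681.
δ = d·√(n/2) ⇒ d = δ/√(n/2) = 2.681/√(135/2) = 0.3264.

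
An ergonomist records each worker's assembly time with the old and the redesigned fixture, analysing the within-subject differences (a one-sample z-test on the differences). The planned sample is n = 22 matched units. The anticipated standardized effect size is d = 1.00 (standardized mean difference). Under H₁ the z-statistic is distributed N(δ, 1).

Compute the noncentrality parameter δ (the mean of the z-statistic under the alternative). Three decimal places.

The noncentrality parameter scales effect size by the design's sample-size factor: δ = d·√n = 1.00 × √22 = 4.6904

δ ≈ 4.690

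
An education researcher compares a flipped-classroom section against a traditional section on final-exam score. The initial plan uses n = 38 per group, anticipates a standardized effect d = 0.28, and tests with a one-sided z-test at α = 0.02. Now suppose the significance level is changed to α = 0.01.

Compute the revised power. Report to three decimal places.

δ = d·√(n/2) = 0.28 × √(38/2) = 1.2205 (unchanged). New critical value: z_{0.01} = 2.326.
Revised power = P(Z > 2.326 − δ) = Φ(-1.106) = 0.1344.

Power ≈ 0.134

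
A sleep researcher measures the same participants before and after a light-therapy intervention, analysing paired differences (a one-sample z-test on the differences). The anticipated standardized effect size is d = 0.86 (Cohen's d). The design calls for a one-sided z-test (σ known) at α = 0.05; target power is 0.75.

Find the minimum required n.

Set Φ(δ − 1.645) = 0.75; then δ − 1.645 = Φ⁻¹(0.75) = 0.674, giving δ = 2.319.
δ = d·√n ⇒ n = (δ/d)² = (2.319 / 0.86)² = 7.27.
Round up to the next whole unit.

n = 8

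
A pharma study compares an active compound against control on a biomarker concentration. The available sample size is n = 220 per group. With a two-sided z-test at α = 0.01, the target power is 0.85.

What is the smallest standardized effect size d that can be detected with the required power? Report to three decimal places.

Need Φ(δ − 2.576) = 0.85, so δ = 2.576 + 1.036 = 3.612.
(Lower-tail contribution to power is negligible for δ > 0.)
δ = d·√(n/2) ⇒ d = δ/√(n/2) = 3.612/√(220/2) = 0.3444.

d ≈ 0.344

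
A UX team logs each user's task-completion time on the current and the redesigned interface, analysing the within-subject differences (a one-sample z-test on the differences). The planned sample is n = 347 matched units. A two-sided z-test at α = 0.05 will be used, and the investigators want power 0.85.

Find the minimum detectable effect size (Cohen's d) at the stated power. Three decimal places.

d ≈ 0.161

Required noncentrality: δ = z_{0.025} + z_{0.15} = 1.960 + 1.036 = 2.996.
(Lower-tail contribution to power is negligible for δ > 0.)
δ = d·√n ⇒ d = δ/√n = 2.996/√347 = 0.1609.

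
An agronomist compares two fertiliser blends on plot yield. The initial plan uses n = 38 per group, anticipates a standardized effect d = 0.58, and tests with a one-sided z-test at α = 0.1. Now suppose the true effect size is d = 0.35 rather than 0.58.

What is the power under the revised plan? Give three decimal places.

Power ≈ 0.596

With d = 0.35: δ = d·√(n/2) = 0.35 × √(38/2) = 1.5256. Critical value z_{0.1} = 1.282.
Revised power = P(Z > 1.282 − δ) = Φ(0.244) = 0.5964.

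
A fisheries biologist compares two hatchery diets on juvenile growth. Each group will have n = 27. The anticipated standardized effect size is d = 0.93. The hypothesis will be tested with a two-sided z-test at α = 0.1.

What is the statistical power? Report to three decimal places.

Power ≈ 0.962

Noncentrality parameter: δ = d·√(n/2) = 0.93 × √(27/2) = 3.4170
Critical value for a two-sided test at α = 0.1: z_{α/2} = 1.645.
Power = Φ(δ − 1.645) + Φ(−δ − 1.645) = Φ(1.772) + Φ(-5.062) = 0.9618 + 0.0000 = 0.9618.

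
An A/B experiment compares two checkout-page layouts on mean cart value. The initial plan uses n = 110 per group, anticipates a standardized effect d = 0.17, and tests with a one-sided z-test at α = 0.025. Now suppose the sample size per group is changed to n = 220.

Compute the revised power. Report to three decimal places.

With n = 220 per group: δ = d·√(n/2) = 0.17 × √(220/2) = 1.7830. Critical value z_{0.025} = 1.960.
Revised power = P(Z > 1.960 − δ) = Φ(-0.177) = 0.4298.

Power ≈ 0.430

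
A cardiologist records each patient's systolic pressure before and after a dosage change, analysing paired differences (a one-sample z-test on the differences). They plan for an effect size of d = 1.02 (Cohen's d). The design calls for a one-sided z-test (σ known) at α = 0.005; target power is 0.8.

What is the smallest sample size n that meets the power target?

Set Φ(δ − 2.576) = 0.8; then δ − 2.576 = Φ⁻¹(0.8) = 0.842, giving δ = 3.417.
δ = d·√n ⇒ n = (δ/d)² = (3.417 / 1.02)² = 11.23.
Rounding up, n = 12.

n = 12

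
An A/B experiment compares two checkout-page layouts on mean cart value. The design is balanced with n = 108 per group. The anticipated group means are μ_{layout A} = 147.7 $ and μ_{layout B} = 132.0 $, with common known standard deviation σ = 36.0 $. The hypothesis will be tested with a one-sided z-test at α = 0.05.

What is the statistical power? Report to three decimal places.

Power ≈ 0.941

Standardized effect: d = |μ_{layout A} − μ_{layout B}| / σ = |147.7 − 132.0| / 36.0 = 0.4361
Noncentrality parameter: δ = d·√(n/2) = 0.4361 × √(108/2) = 3.2047
One-sided α = 0.05 → critical value z_{0.05} = 1.645.
Power = Φ(δ − 1.645) = Φ(1.560) = 0.9406.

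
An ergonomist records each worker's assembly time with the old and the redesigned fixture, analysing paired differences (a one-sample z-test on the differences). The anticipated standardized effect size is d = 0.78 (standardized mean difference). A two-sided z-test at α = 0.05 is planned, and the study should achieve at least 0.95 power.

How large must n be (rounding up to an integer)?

n = 22

Set Φ(δ − 1.960) = 0.95; then δ − 1.960 = Φ⁻¹(0.95) = 1.645, giving δ = 3.605.
(The Φ(−δ − z_{α/2}) term is vanishingly small for δ > 0 and is dropped in the standard sample-size formula.)
δ = d·√n ⇒ n = (δ/d)² = (3.605 / 0.78)² = 21.36.
Rounding up, n = 22.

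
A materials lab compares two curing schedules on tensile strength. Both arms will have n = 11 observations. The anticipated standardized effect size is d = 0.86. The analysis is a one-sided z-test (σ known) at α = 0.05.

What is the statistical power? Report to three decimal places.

Power ≈ 0.645

Noncentrality parameter: δ = d·√(n/2) = 0.86 × √(11/2) = 2.0169
One-sided α = 0.05 → critical value z_{0.05} = 1.645.
Power = P(Z > 1.645 − δ) = Φ(0.372) = 0.6451.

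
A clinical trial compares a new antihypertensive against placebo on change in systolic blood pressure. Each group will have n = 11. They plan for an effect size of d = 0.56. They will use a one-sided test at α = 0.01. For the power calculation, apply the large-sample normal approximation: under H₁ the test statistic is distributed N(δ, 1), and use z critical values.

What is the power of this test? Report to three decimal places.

Noncentrality parameter: δ = d·√(n/2) = 0.56 × √(11/2) = 1.3133
One-sided α = 0.01 → critical value z_{0.01} = 2.326.
Power = Φ(δ − 2.326) = Φ(-1.013) = 0.1555.

Power ≈ 0.156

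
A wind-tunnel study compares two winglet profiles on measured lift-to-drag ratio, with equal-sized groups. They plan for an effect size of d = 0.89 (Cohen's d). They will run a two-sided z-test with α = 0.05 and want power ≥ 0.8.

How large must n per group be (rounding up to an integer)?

n = 20 per group

For power 0.8 need Φ(δ − z_{0.025}) = 0.8, so δ = z_{0.025} + z_{0.20} = 1.960 + 0.842 = 2.802.
(Ignoring the negligible lower-tail rejection probability gives the usual closed-form inversion.)
δ = d·√(n/2) ⇒ n = 2(δ/d)² = 2 × (2.802 / 0.89)² = 19.82.
Round up to the next whole unit.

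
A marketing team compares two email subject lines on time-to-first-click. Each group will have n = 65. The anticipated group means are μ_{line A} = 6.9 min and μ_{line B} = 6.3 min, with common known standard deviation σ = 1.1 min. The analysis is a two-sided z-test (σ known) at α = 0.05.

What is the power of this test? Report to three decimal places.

Power ≈ 0.875

Standardized effect: d = |μ_{line A} − μ_{line B}| / σ = |6.9 − 6.3| / 1.1 = 0.5455
Noncentrality parameter: δ = d·√(n/2) = 0.5455 × √(65/2) = 3.1096
Two-sided α = 0.05 → critical value z_{0.025} = 1.960.
Power = Φ(δ − 1.960) + Φ(−δ − 1.960) = Φ(1.150) + Φ(-5.070) = 0.8748 + 0.0000 = 0.8748.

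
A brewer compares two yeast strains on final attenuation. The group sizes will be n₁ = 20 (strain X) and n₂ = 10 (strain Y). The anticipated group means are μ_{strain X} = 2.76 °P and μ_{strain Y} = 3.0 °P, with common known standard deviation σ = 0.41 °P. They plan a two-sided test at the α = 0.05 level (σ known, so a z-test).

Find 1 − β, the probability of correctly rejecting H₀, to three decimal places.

Power ≈ 0.327

Standardized effect: d = |μ_{strain X} − μ_{strain Y}| / σ = |2.76 − 3.0| / 0.41 = 0.5854
Noncentrality parameter: δ = d / √(1/n₁ + 1/n₂) = 0.5854 / √(1/20 + 1/10) = 1.5114
Critical value for a two-sided test at α = 0.05: z_{α/2} = 1.960.
Power = Φ(δ − 1.960) + Φ(−δ − 1.960) = Φ(-0.449) + Φ(-3.471) = 0.3269 + 0.0003 = 0.3271.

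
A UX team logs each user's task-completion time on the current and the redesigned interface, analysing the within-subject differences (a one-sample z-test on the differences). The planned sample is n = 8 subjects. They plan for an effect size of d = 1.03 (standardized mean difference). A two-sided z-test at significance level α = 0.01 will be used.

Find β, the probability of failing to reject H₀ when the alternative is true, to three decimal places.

β ≈ 0.368

Noncentrality parameter: δ = d·√n = 1.03 × √8 = 2.9133
Two-sided α = 0.01 → critical value z_{0.005} = 2.576.
Power = Φ(δ − 2.576) + Φ(−δ − 2.576) = Φ(0.337) + Φ(-5.489) = 0.6321 + 0.0000 = 0.6321.
Type II error: β = 1 − power = 1 − 0.6321 = 0.3679.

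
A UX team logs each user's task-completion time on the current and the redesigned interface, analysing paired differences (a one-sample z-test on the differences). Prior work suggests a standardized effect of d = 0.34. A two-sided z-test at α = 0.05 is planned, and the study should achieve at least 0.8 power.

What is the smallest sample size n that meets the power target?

n = 68

Set Φ(δ − 1.960) = 0.8; then δ − 1.960 = Φ⁻¹(0.8) = 0.842, giving δ = 2.802.
(For δ > 0 the lower-tail rejection region contributes negligibly to power, so the one-term inversion is standard.)
δ = d·√n ⇒ n = (δ/d)² = (2.802 / 0.34)² = 67.90.
Rounding up, n = 68.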